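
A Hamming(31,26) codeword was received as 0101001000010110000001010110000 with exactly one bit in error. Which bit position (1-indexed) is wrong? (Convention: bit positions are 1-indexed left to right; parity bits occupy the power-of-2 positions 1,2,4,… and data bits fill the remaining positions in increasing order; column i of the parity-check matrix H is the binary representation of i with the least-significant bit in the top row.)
Syndrome s = H · r^T (mod 2), r = 0101001000010110000001010110000:
  s[0] = (1010101010101010101010101010101)·(0101001000010110000001010110000) mod 2 = 0+0+0+0+0+0+1+0+0+0+0+0+0+0+1+0+0+0+0+0+0+0+0+0+0+0+1+0+0+0+0 mod 2 = 1
  s[1] = (0110011001100110011001100110011)·(0101001000010110000001010110000) mod 2 = 0+1+0+0+0+0+1+0+0+0+0+0+0+1+1+0+0+0+0+0+0+1+0+0+0+1+1+0+0+0+0 mod 2 = 1
  s[2] = (0001111000011110000111100001111)·(0101001000010110000001010110000) mod 2 = 0+0+0+1+0+0+1+0+0+0+0+1+0+1+1+0+0+0+0+0+0+1+0+0+0+0+0+0+0+0+0 mod 2 = 0
  s[3] = (0000000111111110000000011111111)·(0101001000010110000001010110000) mod 2 = 0+0+0+0+0+0+0+0+0+0+0+1+0+1+1+0+0+0+0+0+0+0+0+1+0+1+1+0+0+0+0 mod 2 = 0
  s[4] = (0000000000000001111111111111111)·(0101001000010110000001010110000) mod 2 = 0+0+0+0+0+0+0+0+0+0+0+0+0+0+0+0+0+0+0+0+0+1+0+1+0+1+1+0+0+0+0 mod 2 = 0
Syndrome = 11000
Column i of H is the binary representation of i, so the syndrome is the binary index of the flipped bit.
Read s = 11000 with s[0] as LSB: 1·2^0 + 1·2^1 + 0·2^2 + 0·2^3 + 0·2^4 = 3.
Error is at bit position 3.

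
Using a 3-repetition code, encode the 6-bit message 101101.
Repeat each bit 3× and concatenate:
1→111  0→000  1→111  1→111  0→000  1→111
Codeword = 111000111111000111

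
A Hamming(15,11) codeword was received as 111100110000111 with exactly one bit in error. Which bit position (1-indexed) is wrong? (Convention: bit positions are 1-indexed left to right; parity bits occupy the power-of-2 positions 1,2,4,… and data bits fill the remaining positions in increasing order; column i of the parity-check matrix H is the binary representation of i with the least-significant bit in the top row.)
Syndrome s = H · r^T (mod 2), r = 111100110000111:
  s[0] = (101010101010101)·(111100110000111) mod 2 = 1+0+1+0+0+0+1+0+0+0+0+0+1+0+1 mod 2 = 1
  s[1] = (011001100110011)·(111100110000111) mod 2 = 0+1+1+0+0+0+1+0+0+0+0+0+0+1+1 mod 2 = 1
  s[2] = (000111100001111)·(111100110000111) mod 2 = 0+0+0+1+0+0+1+0+0+0+0+0+1+1+1 mod 2 = 1
  s[3] = (000000011111111)·(111100110000111) mod 2 = 0+0+0+0+0+0+0+1+0+0+0+0+1+1+1 mod 2 = 0
Syndrome = 1110
Column i of H is the binary representation of i, so the syndrome is the binary index of the flipped bit.
Read s = 1110 with s[0] as LSB: 1·2^0 + 1·2^1 + 1·2^2 + 0·2^3 = 7.
Error is at bit position 7.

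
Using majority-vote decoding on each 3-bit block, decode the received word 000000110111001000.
Split into 3-bit blocks and majority-vote each:
  block 1 = 000: 0 ones, 3 zeros → 0
  block 2 = 000: 0 ones, 3 zeros → 0
  block 3 = 110: 2 ones, 1 zeros → 1
  block 4 = 111: 3 ones, 0 zeros → 1
  block 5 = 001: 1 ones, 2 zeros → 0
  block 6 = 000: 0 ones, 3 zeros → 0
Decoded = 001100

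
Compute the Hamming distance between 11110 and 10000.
XOR = 01110, count of 1s = 3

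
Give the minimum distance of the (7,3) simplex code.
d_min = 4 (every nonzero codeword of the simplex code S_3 has weight 2^(r−1) = 4).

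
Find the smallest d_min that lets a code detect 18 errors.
Detecting e errors requires d_min ≥ e + 1 = 18 + 1 = 19.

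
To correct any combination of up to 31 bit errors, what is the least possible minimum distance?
Correcting t errors requires d_min ≥ 2t + 1 = 2·31 + 1 = 63.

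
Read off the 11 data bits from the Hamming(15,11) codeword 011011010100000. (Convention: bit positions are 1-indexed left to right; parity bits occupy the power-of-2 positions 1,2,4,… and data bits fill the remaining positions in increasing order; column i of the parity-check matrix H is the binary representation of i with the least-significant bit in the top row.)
Parity bits occupy power-of-2 positions; data bits are at positions {3,5,6,7,9,10,11,12,13,14,15} (1-indexed).
Extract: c[3]=1 c[5]=1 c[6]=1 c[7]=0 c[9]=0 c[10]=1 c[11]=0 c[12]=0 c[13]=0 c[14]=0 c[15]=0
Data = 11100100000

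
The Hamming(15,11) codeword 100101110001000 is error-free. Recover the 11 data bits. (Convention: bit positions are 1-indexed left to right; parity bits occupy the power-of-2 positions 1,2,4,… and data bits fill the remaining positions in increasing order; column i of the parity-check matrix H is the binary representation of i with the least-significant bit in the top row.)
Parity bits occupy power-of-2 positions; data bits are at positions {3,5,6,7,9,10,11,12,13,14,15} (1-indexed).
Extract: c[3]=0 c[5]=0 c[6]=1 c[7]=1 c[9]=0 c[10]=0 c[11]=0 c[12]=1 c[13]=0 c[14]=0 c[15]=0
Data = 00110001000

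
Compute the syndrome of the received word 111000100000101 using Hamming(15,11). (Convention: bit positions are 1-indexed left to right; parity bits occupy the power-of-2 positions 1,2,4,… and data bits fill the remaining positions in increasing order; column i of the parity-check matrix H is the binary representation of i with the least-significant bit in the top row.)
Syndrome s = H · r^T (mod 2), r = 111000100000101:
  s[0] = (101010101010101)·(111000100000101) mod 2 = 1+0+1+0+0+0+1+0+0+0+0+0+1+0+1 mod 2 = 1
  s[1] = (011001100110011)·(111000100000101) mod 2 = 0+1+1+0+0+0+1+0+0+0+0+0+0+0+1 mod 2 = 0
  s[2] = (000111100001111)·(111000100000101) mod 2 = 0+0+0+0+0+0+1+0+0+0+0+0+1+0+1 mod 2 = 1
  s[3] = (000000011111111)·(111000100000101) mod 2 = 0+0+0+0+0+0+0+0+0+0+0+0+1+0+1 mod 2 = 0
Syndrome = 1010
Non-zero syndrome: error at position 5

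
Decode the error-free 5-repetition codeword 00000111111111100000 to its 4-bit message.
Split into 5-bit blocks: 00000 11111 11111 00000
Data = 0110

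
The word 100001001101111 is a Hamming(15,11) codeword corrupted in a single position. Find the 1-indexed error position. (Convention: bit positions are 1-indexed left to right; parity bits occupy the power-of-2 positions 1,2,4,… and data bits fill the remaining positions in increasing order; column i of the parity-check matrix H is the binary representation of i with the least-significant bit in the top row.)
Syndrome s = H · r^T (mod 2), r = 100001001101111:
  s[0] = (101010101010101)·(100001001101111) mod 2 = 1+0+0+0+0+0+0+0+1+0+0+0+1+0+1 mod 2 = 0
  s[1] = (011001100110011)·(100001001101111) mod 2 = 0+0+0+0+0+1+0+0+0+1+0+0+0+1+1 mod 2 = 0
  s[2] = (000111100001111)·(100001001101111) mod 2 = 0+0+0+0+0+1+0+0+0+0+0+1+1+1+1 mod 2 = 1
  s[3] = (000000011111111)·(100001001101111) mod 2 = 0+0+0+0+0+0+0+0+1+1+0+1+1+1+1 mod 2 = 0
Syndrome = 0010
Column i of H is the binary representation of i, so the syndrome is the binary index of the flipped bit.
Read s = 0010 with s[0] as LSB: 0·2^0 + 0·2^1 + 1·2^2 + 0·2^3 = 4.
Error is at bit position 4.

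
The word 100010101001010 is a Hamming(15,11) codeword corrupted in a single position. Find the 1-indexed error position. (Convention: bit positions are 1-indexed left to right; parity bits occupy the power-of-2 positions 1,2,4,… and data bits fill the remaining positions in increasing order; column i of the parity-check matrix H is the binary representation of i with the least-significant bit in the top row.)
Syndrome s = H · r^T (mod 2), r = 100010101001010:
  s[0] = (101010101010101)·(100010101001010) mod 2 = 1+0+0+0+1+0+1+0+1+0+0+0+0+0+0 mod 2 = 0
  s[1] = (011001100110011)·(100010101001010) mod 2 = 0+0+0+0+0+0+1+0+0+0+0+0+0+1+0 mod 2 = 0
  s[2] = (000111100001111)·(100010101001010) mod 2 = 0+0+0+0+1+0+1+0+0+0+0+1+0+1+0 mod 2 = 0
  s[3] = (000000011111111)·(100010101001010) mod 2 = 0+0+0+0+0+0+0+0+1+0+0+1+0+1+0 mod 2 = 1
Syndrome = 0001
Column i of H is the binary representation of i, so the syndrome is the binary index of the flipped bit.
Read s = 0001 with s[0] as LSB: 0·2^0 + 0·2^1 + 0·2^2 + 1·2^3 = 8.
Error is at bit position 8.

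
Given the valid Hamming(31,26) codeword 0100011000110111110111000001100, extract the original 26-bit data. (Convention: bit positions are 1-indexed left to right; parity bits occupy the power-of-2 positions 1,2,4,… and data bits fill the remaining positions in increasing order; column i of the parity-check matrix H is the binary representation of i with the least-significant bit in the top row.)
Parity bits occupy power-of-2 positions; data bits are at positions {3,5,6,7,9,10,11,12,13,14,15,17,18,19,20,21,22,23,24,25,26,27,28,29,30,31} (1-indexed).
Extract: c[3]=0 c[5]=0 c[6]=1 c[7]=1 c[9]=0 c[10]=0 c[11]=1 c[12]=1 c[13]=0 c[14]=1 c[15]=1 c[17]=1 c[18]=1 c[19]=0 c[20]=1 c[21]=1 c[22]=1 c[23]=0 c[24]=0 c[25]=0 c[26]=0 c[27]=0 c[28]=1 c[29]=1 c[30]=0 c[31]=0
Data = 00110011011110111000001100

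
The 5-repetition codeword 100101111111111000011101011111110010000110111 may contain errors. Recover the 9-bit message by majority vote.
Split into 5-bit blocks and majority-vote each:
  block 1 = 10010: 2 ones, 3 zeros → 0
  block 2 = 11111: 5 ones, 0 zeros → 1
  block 3 = 11111: 5 ones, 0 zeros → 1
  block 4 = 00001: 1 ones, 4 zeros → 0
  block 5 = 11010: 3 ones, 2 zeros → 1
  block 6 = 11111: 5 ones, 0 zeros → 1
  block 7 = 11001: 3 ones, 2 zeros → 1
  block 8 = 00001: 1 ones, 4 zeros → 0
  block 9 = 10111: 4 ones, 1 zeros → 1
Decoded = 011011101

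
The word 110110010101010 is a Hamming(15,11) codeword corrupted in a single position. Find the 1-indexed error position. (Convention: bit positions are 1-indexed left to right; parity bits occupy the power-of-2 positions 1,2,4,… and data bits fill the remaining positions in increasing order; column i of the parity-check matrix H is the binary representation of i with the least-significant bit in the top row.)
Syndrome s = H · r^T (mod 2), r = 110110010101010:
  s[0] = (101010101010101)·(110110010101010) mod 2 = 1+0+0+0+1+0+0+0+0+0+0+0+0+0+0 mod 2 = 0
  s[1] = (011001100110011)·(110110010101010) mod 2 = 0+1+0+0+0+0+0+0+0+1+0+0+0+1+0 mod 2 = 1
  s[2] = (000111100001111)·(110110010101010) mod 2 = 0+0+0+1+1+0+0+0+0+0+0+1+0+1+0 mod 2 = 0
  s[3] = (000000011111111)·(110110010101010) mod 2 = 0+0+0+0+0+0+0+1+0+1+0+1+0+1+0 mod 2 = 0
Syndrome = 0100
Column i of H is the binary representation of i, so the syndrome is the binary index of the flipped bit.
Read s = 0100 with s[0] as LSB: 0·2^0 + 1·2^1 + 0·2^2 + 0·2^3 = 2.
Error is at bit position 2.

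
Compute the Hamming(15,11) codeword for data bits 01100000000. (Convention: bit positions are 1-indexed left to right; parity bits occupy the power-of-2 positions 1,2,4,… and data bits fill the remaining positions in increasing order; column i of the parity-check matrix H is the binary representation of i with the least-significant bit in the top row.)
Codeword c = d · G (mod 2), d = 01100000000:
  c[0] = d·G[:,0] = (01100000000)·(11011010101) mod 2 = 0+1+0+0+0+0+0+0+0+0+0 mod 2 = 1
  c[1] = d·G[:,1] = (01100000000)·(10110110011) mod 2 = 0+0+1+0+0+0+0+0+0+0+0 mod 2 = 1
  c[2] = d·G[:,2] = (01100000000)·(10000000000) mod 2 = 0+0+0+0+0+0+0+0+0+0+0 mod 2 = 0
  c[3] = d·G[:,3] = (01100000000)·(01110001111) mod 2 = 0+1+1+0+0+0+0+0+0+0+0 mod 2 = 0
  c[4] = d·G[:,4] = (01100000000)·(01000000000) mod 2 = 0+1+0+0+0+0+0+0+0+0+0 mod 2 = 1
  c[5] = d·G[:,5] = (01100000000)·(00100000000) mod 2 = 0+0+1+0+0+0+0+0+0+0+0 mod 2 = 1
  c[6] = d·G[:,6] = (01100000000)·(00010000000) mod 2 = 0+0+0+0+0+0+0+0+0+0+0 mod 2 = 0
  c[7] = d·G[:,7] = (01100000000)·(00001111111) mod 2 = 0+0+0+0+0+0+0+0+0+0+0 mod 2 = 0
  c[8] = d·G[:,8] = (01100000000)·(00001000000) mod 2 = 0+0+0+0+0+0+0+0+0+0+0 mod 2 = 0
  c[9] = d·G[:,9] = (01100000000)·(00000100000) mod 2 = 0+0+0+0+0+0+0+0+0+0+0 mod 2 = 0
  c[10] = d·G[:,10] = (01100000000)·(00000010000) mod 2 = 0+0+0+0+0+0+0+0+0+0+0 mod 2 = 0
  c[11] = d·G[:,11] = (01100000000)·(00000001000) mod 2 = 0+0+0+0+0+0+0+0+0+0+0 mod 2 = 0
  c[12] = d·G[:,12] = (01100000000)·(00000000100) mod 2 = 0+0+0+0+0+0+0+0+0+0+0 mod 2 = 0
  c[13] = d·G[:,13] = (01100000000)·(00000000010) mod 2 = 0+0+0+0+0+0+0+0+0+0+0 mod 2 = 0
  c[14] = d·G[:,14] = (01100000000)·(00000000001) mod 2 = 0+0+0+0+0+0+0+0+0+0+0 mod 2 = 0
Codeword = 110011000000000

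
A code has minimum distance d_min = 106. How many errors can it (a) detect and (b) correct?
(a) Detection requires d_min ≥ e+1, so e ≤ d_min − 1 = 105.
(b) Correction requires d_min ≥ 2t+1, so t ≤ ⌊(d_min − 1)/2⌋ = ⌊105/2⌋ = 52.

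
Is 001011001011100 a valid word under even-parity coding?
Sum of all bits: 0+0+1+0+1+1+0+0+1+0+1+1+1+0+0 = 7; 7 mod 2 = 1. Result is 1 → parity error detected.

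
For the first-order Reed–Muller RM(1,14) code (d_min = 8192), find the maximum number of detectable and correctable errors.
Detection only: up to d_min − 1 = 8191 errors.
Correction: up to ⌊(d_min − 1)/2⌋ = ⌊8191/2⌋ = 4095 errors.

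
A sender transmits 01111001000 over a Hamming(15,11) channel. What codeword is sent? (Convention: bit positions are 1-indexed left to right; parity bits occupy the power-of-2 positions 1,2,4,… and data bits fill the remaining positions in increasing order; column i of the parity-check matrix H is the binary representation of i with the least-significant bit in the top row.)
Codeword c = d · G (mod 2), d = 01111001000:
  c[0] = d·G[:,0] = (01111001000)·(11011010101) mod 2 = 0+1+0+1+1+0+0+0+0+0+0 mod 2 = 1
  c[1] = d·G[:,1] = (01111001000)·(10110110011) mod 2 = 0+0+1+1+0+0+0+0+0+0+0 mod 2 = 0
  c[2] = d·G[:,2] = (01111001000)·(10000000000) mod 2 = 0+0+0+0+0+0+0+0+0+0+0 mod 2 = 0
  c[3] = d·G[:,3] = (01111001000)·(01110001111) mod 2 = 0+1+1+1+0+0+0+1+0+0+0 mod 2 = 0
  c[4] = d·G[:,4] = (01111001000)·(01000000000) mod 2 = 0+1+0+0+0+0+0+0+0+0+0 mod 2 = 1
  c[5] = d·G[:,5] = (01111001000)·(00100000000) mod 2 = 0+0+1+0+0+0+0+0+0+0+0 mod 2 = 1
  c[6] = d·G[:,6] = (01111001000)·(00010000000) mod 2 = 0+0+0+1+0+0+0+0+0+0+0 mod 2 = 1
  c[7] = d·G[:,7] = (01111001000)·(00001111111) mod 2 = 0+0+0+0+1+0+0+1+0+0+0 mod 2 = 0
  c[8] = d·G[:,8] = (01111001000)·(00001000000) mod 2 = 0+0+0+0+1+0+0+0+0+0+0 mod 2 = 1
  c[9] = d·G[:,9] = (01111001000)·(00000100000) mod 2 = 0+0+0+0+0+0+0+0+0+0+0 mod 2 = 0
  c[10] = d·G[:,10] = (01111001000)·(00000010000) mod 2 = 0+0+0+0+0+0+0+0+0+0+0 mod 2 = 0
  c[11] = d·G[:,11] = (01111001000)·(00000001000) mod 2 = 0+0+0+0+0+0+0+1+0+0+0 mod 2 = 1
  c[12] = d·G[:,12] = (01111001000)·(00000000100) mod 2 = 0+0+0+0+0+0+0+0+0+0+0 mod 2 = 0
  c[13] = d·G[:,13] = (01111001000)·(00000000010) mod 2 = 0+0+0+0+0+0+0+0+0+0+0 mod 2 = 0
  c[14] = d·G[:,14] = (01111001000)·(00000000001) mod 2 = 0+0+0+0+0+0+0+0+0+0+0 mod 2 = 0
Codeword = 100011101001000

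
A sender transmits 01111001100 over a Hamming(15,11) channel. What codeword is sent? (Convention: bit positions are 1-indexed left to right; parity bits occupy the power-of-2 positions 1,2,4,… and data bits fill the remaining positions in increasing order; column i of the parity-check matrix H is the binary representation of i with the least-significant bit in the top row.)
Codeword c = d · G (mod 2), d = 01111001100:
  c[0] = d·G[:,0] = (01111001100)·(11011010101) mod 2 = 0+1+0+1+1+0+0+0+1+0+0 mod 2 = 0
  c[1] = d·G[:,1] = (01111001100)·(10110110011) mod 2 = 0+0+1+1+0+0+0+0+0+0+0 mod 2 = 0
  c[2] = d·G[:,2] = (01111001100)·(10000000000) mod 2 = 0+0+0+0+0+0+0+0+0+0+0 mod 2 = 0
  c[3] = d·G[:,3] = (01111001100)·(01110001111) mod 2 = 0+1+1+1+0+0+0+1+1+0+0 mod 2 = 1
  c[4] = d·G[:,4] = (01111001100)·(01000000000) mod 2 = 0+1+0+0+0+0+0+0+0+0+0 mod 2 = 1
  c[5] = d·G[:,5] = (01111001100)·(00100000000) mod 2 = 0+0+1+0+0+0+0+0+0+0+0 mod 2 = 1
  c[6] = d·G[:,6] = (01111001100)·(00010000000) mod 2 = 0+0+0+1+0+0+0+0+0+0+0 mod 2 = 1
  c[7] = d·G[:,7] = (01111001100)·(00001111111) mod 2 = 0+0+0+0+1+0+0+1+1+0+0 mod 2 = 1
  c[8] = d·G[:,8] = (01111001100)·(00001000000) mod 2 = 0+0+0+0+1+0+0+0+0+0+0 mod 2 = 1
  c[9] = d·G[:,9] = (01111001100)·(00000100000) mod 2 = 0+0+0+0+0+0+0+0+0+0+0 mod 2 = 0
  c[10] = d·G[:,10] = (01111001100)·(00000010000) mod 2 = 0+0+0+0+0+0+0+0+0+0+0 mod 2 = 0
  c[11] = d·G[:,11] = (01111001100)·(00000001000) mod 2 = 0+0+0+0+0+0+0+1+0+0+0 mod 2 = 1
  c[12] = d·G[:,12] = (01111001100)·(00000000100) mod 2 = 0+0+0+0+0+0+0+0+1+0+0 mod 2 = 1
  c[13] = d·G[:,13] = (01111001100)·(00000000010) mod 2 = 0+0+0+0+0+0+0+0+0+0+0 mod 2 = 0
  c[14] = d·G[:,14] = (01111001100)·(00000000001) mod 2 = 0+0+0+0+0+0+0+0+0+0+0 mod 2 = 0
Codeword = 000111111001100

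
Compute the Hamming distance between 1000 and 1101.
XOR = 0101, count of 1s = 2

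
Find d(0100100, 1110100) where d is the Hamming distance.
XOR = 1010000, count of 1s = 2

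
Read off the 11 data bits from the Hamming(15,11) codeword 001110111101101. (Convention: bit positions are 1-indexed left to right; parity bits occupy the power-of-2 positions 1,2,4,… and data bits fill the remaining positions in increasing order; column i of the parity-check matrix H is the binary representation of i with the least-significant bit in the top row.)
Parity bits occupy power-of-2 positions; data bits are at positions {3,5,6,7,9,10,11,12,13,14,15} (1-indexed).
Extract: c[3]=1 c[5]=1 c[6]=0 c[7]=1 c[9]=1 c[10]=1 c[11]=0 c[12]=1 c[13]=1 c[14]=0 c[15]=1
Data = 11011101101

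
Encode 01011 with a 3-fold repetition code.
Repeat each bit 3× and concatenate:
0→000  1→111  0→000  1→111  1→111
Codeword = 000111000111111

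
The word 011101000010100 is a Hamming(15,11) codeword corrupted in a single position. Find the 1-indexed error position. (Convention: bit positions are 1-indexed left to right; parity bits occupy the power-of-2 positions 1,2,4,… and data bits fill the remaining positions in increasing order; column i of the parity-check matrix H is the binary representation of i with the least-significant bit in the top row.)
Syndrome s = H · r^T (mod 2), r = 011101000010100:
  s[0] = (101010101010101)·(011101000010100) mod 2 = 0+0+1+0+0+0+0+0+0+0+1+0+1+0+0 mod 2 = 1
  s[1] = (011001100110011)·(011101000010100) mod 2 = 0+1+1+0+0+1+0+0+0+0+1+0+0+0+0 mod 2 = 0
  s[2] = (000111100001111)·(011101000010100) mod 2 = 0+0+0+1+0+1+0+0+0+0+0+0+1+0+0 mod 2 = 1
  s[3] = (000000011111111)·(011101000010100) mod 2 = 0+0+0+0+0+0+0+0+0+0+1+0+1+0+0 mod 2 = 0
Syndrome = 1010
Column i of H is the binary representation of i, so the syndrome is the binary index of the flipped bit.
Read s = 1010 with s[0] as LSB: 1·2^0 + 0·2^1 + 1·2^2 + 0·2^3 = 5.
Error is at bit position 5.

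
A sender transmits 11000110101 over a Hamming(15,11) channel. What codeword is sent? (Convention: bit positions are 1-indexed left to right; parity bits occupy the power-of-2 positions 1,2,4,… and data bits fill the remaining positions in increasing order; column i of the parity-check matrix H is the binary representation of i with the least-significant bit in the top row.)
Codeword c = d · G (mod 2), d = 11000110101:
  c[0] = d·G[:,0] = (11000110101)·(11011010101) mod 2 = 1+1+0+0+0+0+1+0+1+0+1 mod 2 = 1
  c[1] = d·G[:,1] = (11000110101)·(10110110011) mod 2 = 1+0+0+0+0+1+1+0+0+0+1 mod 2 = 0
  c[2] = d·G[:,2] = (11000110101)·(10000000000) mod 2 = 1+0+0+0+0+0+0+0+0+0+0 mod 2 = 1
  c[3] = d·G[:,3] = (11000110101)·(01110001111) mod 2 = 0+1+0+0+0+0+0+0+1+0+1 mod 2 = 1
  c[4] = d·G[:,4] = (11000110101)·(01000000000) mod 2 = 0+1+0+0+0+0+0+0+0+0+0 mod 2 = 1
  c[5] = d·G[:,5] = (11000110101)·(00100000000) mod 2 = 0+0+0+0+0+0+0+0+0+0+0 mod 2 = 0
  c[6] = d·G[:,6] = (11000110101)·(00010000000) mod 2 = 0+0+0+0+0+0+0+0+0+0+0 mod 2 = 0
  c[7] = d·G[:,7] = (11000110101)·(00001111111) mod 2 = 0+0+0+0+0+1+1+0+1+0+1 mod 2 = 0
  c[8] = d·G[:,8] = (11000110101)·(00001000000) mod 2 = 0+0+0+0+0+0+0+0+0+0+0 mod 2 = 0
  c[9] = d·G[:,9] = (11000110101)·(00000100000) mod 2 = 0+0+0+0+0+1+0+0+0+0+0 mod 2 = 1
  c[10] = d·G[:,10] = (11000110101)·(00000010000) mod 2 = 0+0+0+0+0+0+1+0+0+0+0 mod 2 = 1
  c[11] = d·G[:,11] = (11000110101)·(00000001000) mod 2 = 0+0+0+0+0+0+0+0+0+0+0 mod 2 = 0
  c[12] = d·G[:,12] = (11000110101)·(00000000100) mod 2 = 0+0+0+0+0+0+0+0+1+0+0 mod 2 = 1
  c[13] = d·G[:,13] = (11000110101)·(00000000010) mod 2 = 0+0+0+0+0+0+0+0+0+0+0 mod 2 = 0
  c[14] = d·G[:,14] = (11000110101)·(00000000001) mod 2 = 0+0+0+0+0+0+0+0+0+0+1 mod 2 = 1
Codeword = 101110000110101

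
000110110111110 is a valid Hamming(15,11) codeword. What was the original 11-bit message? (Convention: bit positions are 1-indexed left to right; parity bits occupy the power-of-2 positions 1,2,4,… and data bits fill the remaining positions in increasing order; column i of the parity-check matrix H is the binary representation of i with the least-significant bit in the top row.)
Parity bits occupy power-of-2 positions; data bits are at positions {3,5,6,7,9,10,11,12,13,14,15} (1-indexed).
Extract: c[3]=0 c[5]=1 c[6]=0 c[7]=1 c[9]=0 c[10]=1 c[11]=1 c[12]=1 c[13]=1 c[14]=1 c[15]=0
Data = 01010111110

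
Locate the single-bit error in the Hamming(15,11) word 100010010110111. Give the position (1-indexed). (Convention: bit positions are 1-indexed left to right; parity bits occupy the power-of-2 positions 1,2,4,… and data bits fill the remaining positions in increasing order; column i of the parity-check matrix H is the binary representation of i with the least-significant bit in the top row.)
Syndrome s = H · r^T (mod 2), r = 100010010110111:
  s[0] = (101010101010101)·(100010010110111) mod 2 = 1+0+0+0+1+0+0+0+0+0+1+0+1+0+1 mod 2 = 1
  s[1] = (011001100110011)·(100010010110111) mod 2 = 0+0+0+0+0+0+0+0+0+1+1+0+0+1+1 mod 2 = 0
  s[2] = (000111100001111)·(100010010110111) mod 2 = 0+0+0+0+1+0+0+0+0+0+0+0+1+1+1 mod 2 = 0
  s[3] = (000000011111111)·(100010010110111) mod 2 = 0+0+0+0+0+0+0+1+0+1+1+0+1+1+1 mod 2 = 0
Syndrome = 1000
Column i of H is the binary representation of i, so the syndrome is the binary index of the flipped bit.
Read s = 1000 with s[0] as LSB: 1·2^0 + 0·2^1 + 0·2^2 + 0·2^3 = 1.
Error is at bit position 1.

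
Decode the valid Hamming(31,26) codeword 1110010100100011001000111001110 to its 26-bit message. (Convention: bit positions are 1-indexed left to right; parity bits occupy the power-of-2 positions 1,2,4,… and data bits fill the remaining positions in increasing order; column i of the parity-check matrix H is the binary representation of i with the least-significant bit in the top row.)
Parity bits occupy power-of-2 positions; data bits are at positions {3,5,6,7,9,10,11,12,13,14,15,17,18,19,20,21,22,23,24,25,26,27,28,29,30,31} (1-indexed).
Extract: c[3]=1 c[5]=0 c[6]=1 c[7]=0 c[9]=0 c[10]=0 c[11]=1 c[12]=0 c[13]=0 c[14]=0 c[15]=1 c[17]=0 c[18]=0 c[19]=1 c[20]=0 c[21]=0 c[22]=0 c[23]=1 c[24]=1 c[25]=1 c[26]=0 c[27]=0 c[28]=1 c[29]=1 c[30]=1 c[31]=0
Data = 10100010001001000111001110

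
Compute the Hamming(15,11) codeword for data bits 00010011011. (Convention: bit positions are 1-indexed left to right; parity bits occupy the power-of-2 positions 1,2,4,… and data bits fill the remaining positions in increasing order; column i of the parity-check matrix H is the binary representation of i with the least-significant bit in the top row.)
Codeword c = d · G (mod 2), d = 00010011011:
  c[0] = d·G[:,0] = (00010011011)·(11011010101) mod 2 = 0+0+0+1+0+0+1+0+0+0+1 mod 2 = 1
  c[1] = d·G[:,1] = (00010011011)·(10110110011) mod 2 = 0+0+0+1+0+0+1+0+0+1+1 mod 2 = 0
  c[2] = d·G[:,2] = (00010011011)·(10000000000) mod 2 = 0+0+0+0+0+0+0+0+0+0+0 mod 2 = 0
  c[3] = d·G[:,3] = (00010011011)·(01110001111) mod 2 = 0+0+0+1+0+0+0+1+0+1+1 mod 2 = 0
  c[4] = d·G[:,4] = (00010011011)·(01000000000) mod 2 = 0+0+0+0+0+0+0+0+0+0+0 mod 2 = 0
  c[5] = d·G[:,5] = (00010011011)·(00100000000) mod 2 = 0+0+0+0+0+0+0+0+0+0+0 mod 2 = 0
  c[6] = d·G[:,6] = (00010011011)·(00010000000) mod 2 = 0+0+0+1+0+0+0+0+0+0+0 mod 2 = 1
  c[7] = d·G[:,7] = (00010011011)·(00001111111) mod 2 = 0+0+0+0+0+0+1+1+0+1+1 mod 2 = 0
  c[8] = d·G[:,8] = (00010011011)·(00001000000) mod 2 = 0+0+0+0+0+0+0+0+0+0+0 mod 2 = 0
  c[9] = d·G[:,9] = (00010011011)·(00000100000) mod 2 = 0+0+0+0+0+0+0+0+0+0+0 mod 2 = 0
  c[10] = d·G[:,10] = (00010011011)·(00000010000) mod 2 = 0+0+0+0+0+0+1+0+0+0+0 mod 2 = 1
  c[11] = d·G[:,11] = (00010011011)·(00000001000) mod 2 = 0+0+0+0+0+0+0+1+0+0+0 mod 2 = 1
  c[12] = d·G[:,12] = (00010011011)·(00000000100) mod 2 = 0+0+0+0+0+0+0+0+0+0+0 mod 2 = 0
  c[13] = d·G[:,13] = (00010011011)·(00000000010) mod 2 = 0+0+0+0+0+0+0+0+0+1+0 mod 2 = 1
  c[14] = d·G[:,14] = (00010011011)·(00000000001) mod 2 = 0+0+0+0+0+0+0+0+0+0+1 mod 2 = 1
Codeword = 100000100011011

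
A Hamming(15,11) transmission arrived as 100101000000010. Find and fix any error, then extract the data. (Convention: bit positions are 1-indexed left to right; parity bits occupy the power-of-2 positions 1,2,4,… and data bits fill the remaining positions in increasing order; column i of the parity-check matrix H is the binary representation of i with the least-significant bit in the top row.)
Syndrome s = H · r^T (mod 2), r = 100101000000010:
  s[0] = (101010101010101)·(100101000000010) mod 2 = 1+0+0+0+0+0+0+0+0+0+0+0+0+0+0 mod 2 = 1
  s[1] = (011001100110011)·(100101000000010) mod 2 = 0+0+0+0+0+1+0+0+0+0+0+0+0+1+0 mod 2 = 0
  s[2] = (000111100001111)·(100101000000010) mod 2 = 0+0+0+1+0+1+0+0+0+0+0+0+0+1+0 mod 2 = 1
  s[3] = (000000011111111)·(100101000000010) mod 2 = 0+0+0+0+0+0+0+0+0+0+0+0+0+1+0 mod 2 = 1
Syndrome = 1011
Column 13 of H equals this syndrome → error at bit 13 (1-indexed).
Flip bit 13: 100101000000010 → 100101000000110
Extract data bits at positions {3,5,6,7,9,10,11,12,13,14,15}: 00100000110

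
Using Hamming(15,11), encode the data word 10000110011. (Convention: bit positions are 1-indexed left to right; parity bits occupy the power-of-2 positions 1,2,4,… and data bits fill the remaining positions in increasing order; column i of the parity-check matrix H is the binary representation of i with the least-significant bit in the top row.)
Codeword c = d · G (mod 2), d = 10000110011:
  c[0] = d·G[:,0] = (10000110011)·(11011010101) mod 2 = 1+0+0+0+0+0+1+0+0+0+1 mod 2 = 1
  c[1] = d·G[:,1] = (10000110011)·(10110110011) mod 2 = 1+0+0+0+0+1+1+0+0+1+1 mod 2 = 1
  c[2] = d·G[:,2] = (10000110011)·(10000000000) mod 2 = 1+0+0+0+0+0+0+0+0+0+0 mod 2 = 1
  c[3] = d·G[:,3] = (10000110011)·(01110001111) mod 2 = 0+0+0+0+0+0+0+0+0+1+1 mod 2 = 0
  c[4] = d·G[:,4] = (10000110011)·(01000000000) mod 2 = 0+0+0+0+0+0+0+0+0+0+0 mod 2 = 0
  c[5] = d·G[:,5] = (10000110011)·(00100000000) mod 2 = 0+0+0+0+0+0+0+0+0+0+0 mod 2 = 0
  c[6] = d·G[:,6] = (10000110011)·(00010000000) mod 2 = 0+0+0+0+0+0+0+0+0+0+0 mod 2 = 0
  c[7] = d·G[:,7] = (10000110011)·(00001111111) mod 2 = 0+0+0+0+0+1+1+0+0+1+1 mod 2 = 0
  c[8] = d·G[:,8] = (10000110011)·(00001000000) mod 2 = 0+0+0+0+0+0+0+0+0+0+0 mod 2 = 0
  c[9] = d·G[:,9] = (10000110011)·(00000100000) mod 2 = 0+0+0+0+0+1+0+0+0+0+0 mod 2 = 1
  c[10] = d·G[:,10] = (10000110011)·(00000010000) mod 2 = 0+0+0+0+0+0+1+0+0+0+0 mod 2 = 1
  c[11] = d·G[:,11] = (10000110011)·(00000001000) mod 2 = 0+0+0+0+0+0+0+0+0+0+0 mod 2 = 0
  c[12] = d·G[:,12] = (10000110011)·(00000000100) mod 2 = 0+0+0+0+0+0+0+0+0+0+0 mod 2 = 0
  c[13] = d·G[:,13] = (10000110011)·(00000000010) mod 2 = 0+0+0+0+0+0+0+0+0+1+0 mod 2 = 1
  c[14] = d·G[:,14] = (10000110011)·(00000000001) mod 2 = 0+0+0+0+0+0+0+0+0+0+1 mod 2 = 1
Codeword = 111000000110011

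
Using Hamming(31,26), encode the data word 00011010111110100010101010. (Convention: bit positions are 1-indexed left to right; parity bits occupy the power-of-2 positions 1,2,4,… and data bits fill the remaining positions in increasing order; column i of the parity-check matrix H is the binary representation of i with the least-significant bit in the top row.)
Codeword c = d · G (mod 2), d = 00011010111110100010101010:
  c[0] = d·G[:,0] = (00011010111110100010101010)·(11011010101101010101010101) mod 2 = 0+0+0+1+1+0+1+0+1+0+1+1+0+0+0+0+0+0+0+0+0+0+0+0+0+0 mod 2 = 0
  c[1] = d·G[:,1] = (00011010111110100010101010)·(10110110011011001100110011) mod 2 = 0+0+0+1+0+0+1+0+0+1+1+0+1+0+0+0+0+0+0+0+1+0+0+0+1+0 mod 2 = 1
  c[2] = d·G[:,2] = (00011010111110100010101010)·(10000000000000000000000000) mod 2 = 0+0+0+0+0+0+0+0+0+0+0+0+0+0+0+0+0+0+0+0+0+0+0+0+0+0 mod 2 = 0
  c[3] = d·G[:,3] = (00011010111110100010101010)·(01110001111000111100001111) mod 2 = 0+0+0+1+0+0+0+0+1+1+1+0+0+0+1+0+0+0+0+0+0+0+1+0+1+0 mod 2 = 1
  c[4] = d·G[:,4] = (00011010111110100010101010)·(01000000000000000000000000) mod 2 = 0+0+0+0+0+0+0+0+0+0+0+0+0+0+0+0+0+0+0+0+0+0+0+0+0+0 mod 2 = 0
  c[5] = d·G[:,5] = (00011010111110100010101010)·(00100000000000000000000000) mod 2 = 0+0+0+0+0+0+0+0+0+0+0+0+0+0+0+0+0+0+0+0+0+0+0+0+0+0 mod 2 = 0
  c[6] = d·G[:,6] = (00011010111110100010101010)·(00010000000000000000000000) mod 2 = 0+0+0+1+0+0+0+0+0+0+0+0+0+0+0+0+0+0+0+0+0+0+0+0+0+0 mod 2 = 1
  c[7] = d·G[:,7] = (00011010111110100010101010)·(00001111111000000011111111) mod 2 = 0+0+0+0+1+0+1+0+1+1+1+0+0+0+0+0+0+0+1+0+1+0+1+0+1+0 mod 2 = 1
  c[8] = d·G[:,8] = (00011010111110100010101010)·(00001000000000000000000000) mod 2 = 0+0+0+0+1+0+0+0+0+0+0+0+0+0+0+0+0+0+0+0+0+0+0+0+0+0 mod 2 = 1
  c[9] = d·G[:,9] = (00011010111110100010101010)·(00000100000000000000000000) mod 2 = 0+0+0+0+0+0+0+0+0+0+0+0+0+0+0+0+0+0+0+0+0+0+0+0+0+0 mod 2 = 0
  c[10] = d·G[:,10] = (00011010111110100010101010)·(00000010000000000000000000) mod 2 = 0+0+0+0+0+0+1+0+0+0+0+0+0+0+0+0+0+0+0+0+0+0+0+0+0+0 mod 2 = 1
  c[11] = d·G[:,11] = (00011010111110100010101010)·(00000001000000000000000000) mod 2 = 0+0+0+0+0+0+0+0+0+0+0+0+0+0+0+0+0+0+0+0+0+0+0+0+0+0 mod 2 = 0
  c[12] = d·G[:,12] = (00011010111110100010101010)·(00000000100000000000000000) mod 2 = 0+0+0+0+0+0+0+0+1+0+0+0+0+0+0+0+0+0+0+0+0+0+0+0+0+0 mod 2 = 1
  c[13] = d·G[:,13] = (00011010111110100010101010)·(00000000010000000000000000) mod 2 = 0+0+0+0+0+0+0+0+0+1+0+0+0+0+0+0+0+0+0+0+0+0+0+0+0+0 mod 2 = 1
  c[14] = d·G[:,14] = (00011010111110100010101010)·(00000000001000000000000000) mod 2 = 0+0+0+0+0+0+0+0+0+0+1+0+0+0+0+0+0+0+0+0+0+0+0+0+0+0 mod 2 = 1
  c[15] = d·G[:,15] = (00011010111110100010101010)·(00000000000111111111111111) mod 2 = 0+0+0+0+0+0+0+0+0+0+0+1+1+0+1+0+0+0+1+0+1+0+1+0+1+0 mod 2 = 1
  c[16] = d·G[:,16] = (00011010111110100010101010)·(00000000000100000000000000) mod 2 = 0+0+0+0+0+0+0+0+0+0+0+1+0+0+0+0+0+0+0+0+0+0+0+0+0+0 mod 2 = 1
  c[17] = d·G[:,17] = (00011010111110100010101010)·(00000000000010000000000000) mod 2 = 0+0+0+0+0+0+0+0+0+0+0+0+1+0+0+0+0+0+0+0+0+0+0+0+0+0 mod 2 = 1
  c[18] = d·G[:,18] = (00011010111110100010101010)·(00000000000001000000000000) mod 2 = 0+0+0+0+0+0+0+0+0+0+0+0+0+0+0+0+0+0+0+0+0+0+0+0+0+0 mod 2 = 0
  c[19] = d·G[:,19] = (00011010111110100010101010)·(00000000000000100000000000) mod 2 = 0+0+0+0+0+0+0+0+0+0+0+0+0+0+1+0+0+0+0+0+0+0+0+0+0+0 mod 2 = 1
  c[20] = d·G[:,20] = (00011010111110100010101010)·(00000000000000010000000000) mod 2 = 0+0+0+0+0+0+0+0+0+0+0+0+0+0+0+0+0+0+0+0+0+0+0+0+0+0 mod 2 = 0
  c[21] = d·G[:,21] = (00011010111110100010101010)·(00000000000000001000000000) mod 2 = 0+0+0+0+0+0+0+0+0+0+0+0+0+0+0+0+0+0+0+0+0+0+0+0+0+0 mod 2 = 0
  c[22] = d·G[:,22] = (00011010111110100010101010)·(00000000000000000100000000) mod 2 = 0+0+0+0+0+0+0+0+0+0+0+0+0+0+0+0+0+0+0+0+0+0+0+0+0+0 mod 2 = 0
  c[23] = d·G[:,23] = (00011010111110100010101010)·(00000000000000000010000000) mod 2 = 0+0+0+0+0+0+0+0+0+0+0+0+0+0+0+0+0+0+1+0+0+0+0+0+0+0 mod 2 = 1
  c[24] = d·G[:,24] = (00011010111110100010101010)·(00000000000000000001000000) mod 2 = 0+0+0+0+0+0+0+0+0+0+0+0+0+0+0+0+0+0+0+0+0+0+0+0+0+0 mod 2 = 0
  c[25] = d·G[:,25] = (00011010111110100010101010)·(00000000000000000000100000) mod 2 = 0+0+0+0+0+0+0+0+0+0+0+0+0+0+0+0+0+0+0+0+1+0+0+0+0+0 mod 2 = 1
  c[26] = d·G[:,26] = (00011010111110100010101010)·(00000000000000000000010000) mod 2 = 0+0+0+0+0+0+0+0+0+0+0+0+0+0+0+0+0+0+0+0+0+0+0+0+0+0 mod 2 = 0
  c[27] = d·G[:,27] = (00011010111110100010101010)·(00000000000000000000001000) mod 2 = 0+0+0+0+0+0+0+0+0+0+0+0+0+0+0+0+0+0+0+0+0+0+1+0+0+0 mod 2 = 1
  c[28] = d·G[:,28] = (00011010111110100010101010)·(00000000000000000000000100) mod 2 = 0+0+0+0+0+0+0+0+0+0+0+0+0+0+0+0+0+0+0+0+0+0+0+0+0+0 mod 2 = 0
  c[29] = d·G[:,29] = (00011010111110100010101010)·(00000000000000000000000010) mod 2 = 0+0+0+0+0+0+0+0+0+0+0+0+0+0+0+0+0+0+0+0+0+0+0+0+1+0 mod 2 = 1
  c[30] = d·G[:,30] = (00011010111110100010101010)·(00000000000000000000000001) mod 2 = 0+0+0+0+0+0+0+0+0+0+0+0+0+0+0+0+0+0+0+0+0+0+0+0+0+0 mod 2 = 0
Codeword = 0101001110101111110100010101010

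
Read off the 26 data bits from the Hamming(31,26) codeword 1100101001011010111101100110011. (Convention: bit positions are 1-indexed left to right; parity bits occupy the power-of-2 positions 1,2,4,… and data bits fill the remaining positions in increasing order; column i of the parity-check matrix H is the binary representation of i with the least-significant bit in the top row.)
Parity bits occupy power-of-2 positions; data bits are at positions {3,5,6,7,9,10,11,12,13,14,15,17,18,19,20,21,22,23,24,25,26,27,28,29,30,31} (1-indexed).
Extract: c[3]=0 c[5]=1 c[6]=0 c[7]=1 c[9]=0 c[10]=1 c[11]=0 c[12]=1 c[13]=1 c[14]=0 c[15]=1 c[17]=1 c[18]=1 c[19]=1 c[20]=1 c[21]=0 c[22]=1 c[23]=1 c[24]=0 c[25]=0 c[26]=1 c[27]=1 c[28]=0 c[29]=0 c[30]=1 c[31]=1
Data = 01010101101111101100110011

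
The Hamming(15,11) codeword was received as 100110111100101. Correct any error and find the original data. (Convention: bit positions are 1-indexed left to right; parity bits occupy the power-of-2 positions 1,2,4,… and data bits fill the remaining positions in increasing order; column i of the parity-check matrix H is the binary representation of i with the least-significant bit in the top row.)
Syndrome s = H · r^T (mod 2), r = 100110111100101:
  s[0] = (101010101010101)·(100110111100101) mod 2 = 1+0+0+0+1+0+1+0+1+0+0+0+1+0+1 mod 2 = 0
  s[1] = (011001100110011)·(100110111100101) mod 2 = 0+0+0+0+0+0+1+0+0+1+0+0+0+0+1 mod 2 = 1
  s[2] = (000111100001111)·(100110111100101) mod 2 = 0+0+0+1+1+0+1+0+0+0+0+0+1+0+1 mod 2 = 1
  s[3] = (000000011111111)·(100110111100101) mod 2 = 0+0+0+0+0+0+0+1+1+1+0+0+1+0+1 mod 2 = 1
Syndrome = 0111
Column 14 of H equals this syndrome → error at bit 14 (1-indexed).
Flip bit 14: 100110111100101 → 100110111100111
Extract data bits at positions {3,5,6,7,9,10,11,12,13,14,15}: 01011100111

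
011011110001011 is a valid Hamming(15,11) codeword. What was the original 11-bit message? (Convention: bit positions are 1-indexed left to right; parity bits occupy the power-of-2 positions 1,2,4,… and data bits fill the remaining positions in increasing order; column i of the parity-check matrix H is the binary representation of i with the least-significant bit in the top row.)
Parity bits occupy power-of-2 positions; data bits are at positions {3,5,6,7,9,10,11,12,13,14,15} (1-indexed).
Extract: c[3]=1 c[5]=1 c[6]=1 c[7]=1 c[9]=0 c[10]=0 c[11]=0 c[12]=1 c[13]=0 c[14]=1 c[15]=1
Data = 11110001011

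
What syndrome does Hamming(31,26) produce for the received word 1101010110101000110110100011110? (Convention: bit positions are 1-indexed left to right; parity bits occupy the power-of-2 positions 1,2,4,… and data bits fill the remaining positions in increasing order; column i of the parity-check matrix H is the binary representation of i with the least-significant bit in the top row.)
Syndrome s = H · r^T (mod 2), r = 1101010110101000110110100011110:
  s[0] = (1010101010101010101010101010101)·(1101010110101000110110100011110) mod 2 = 1+0+0+0+0+0+0+0+1+0+1+0+1+0+0+0+1+0+0+0+1+0+1+0+0+0+1+0+1+0+0 mod 2 = 1
  s[1] = (0110011001100110011001100110011)·(1101010110101000110110100011110) mod 2 = 0+1+0+0+0+1+0+0+0+0+1+0+0+0+0+0+0+1+0+0+0+0+1+0+0+0+1+0+0+1+0 mod 2 = 1
  s[2] = (0001111000011110000111100001111)·(1101010110101000110110100011110) mod 2 = 0+0+0+1+0+1+0+0+0+0+0+0+1+0+0+0+0+0+0+1+1+0+1+0+0+0+0+1+1+1+0 mod 2 = 1
  s[3] = (0000000111111110000000011111111)·(1101010110101000110110100011110) mod 2 = 0+0+0+0+0+0+0+1+1+0+1+0+1+0+0+0+0+0+0+0+0+0+0+0+0+0+1+1+1+1+0 mod 2 = 0
  s[4] = (0000000000000001111111111111111)·(1101010110101000110110100011110) mod 2 = 0+0+0+0+0+0+0+0+0+0+0+0+0+0+0+0+1+1+0+1+1+0+1+0+0+0+1+1+1+1+0 mod 2 = 1
Syndrome = 11101
Non-zero syndrome: error at position 23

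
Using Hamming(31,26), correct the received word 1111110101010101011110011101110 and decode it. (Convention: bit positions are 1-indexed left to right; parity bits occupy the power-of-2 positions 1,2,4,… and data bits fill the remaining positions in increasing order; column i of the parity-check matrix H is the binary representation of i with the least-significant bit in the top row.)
Syndrome s = H · r^T (mod 2), r = 1111110101010101011110011101110:
  s[0] = (1010101010101010101010101010101)·(1111110101010101011110011101110) mod 2 = 1+0+1+0+1+0+0+0+0+0+0+0+0+0+0+0+0+0+1+0+1+0+0+0+1+0+0+0+1+0+0 mod 2 = 1
  s[1] = (0110011001100110011001100110011)·(1111110101010101011110011101110) mod 2 = 0+1+1+0+0+1+0+0+0+1+0+0+0+1+0+0+0+1+1+0+0+0+0+0+0+1+0+0+0+1+0 mod 2 = 1
  s[2] = (0001111000011110000111100001111)·(1111110101010101011110011101110) mod 2 = 0+0+0+1+1+1+0+0+0+0+0+1+0+1+0+0+0+0+0+1+1+0+0+0+0+0+0+1+1+1+0 mod 2 = 0
  s[3] = (0000000111111110000000011111111)·(1111110101010101011110011101110) mod 2 = 0+0+0+0+0+0+0+1+0+1+0+1+0+1+0+0+0+0+0+0+0+0+0+1+1+1+0+1+1+1+0 mod 2 = 0
  s[4] = (0000000000000001111111111111111)·(1111110101010101011110011101110) mod 2 = 0+0+0+0+0+0+0+0+0+0+0+0+0+0+0+1+0+1+1+1+1+0+0+1+1+1+0+1+1+1+0 mod 2 = 1
Syndrome = 11001
Column 19 of H equals this syndrome → error at bit 19 (1-indexed).
Flip bit 19: 1111110101010101011110011101110 → 1111110101010101010110011101110
Extract data bits at positions {3,5,6,7,9,10,11,12,13,14,15,17,18,19,20,21,22,23,24,25,26,27,28,29,30,31}: 11100101010010110011101110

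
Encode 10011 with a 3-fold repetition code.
Repeat each bit 3× and concatenate:
1→111  0→000  0→000  1→111  1→111
Codeword = 111000000111111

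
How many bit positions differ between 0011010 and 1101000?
XOR = 1110010, count of 1s = 4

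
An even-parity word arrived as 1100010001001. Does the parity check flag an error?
Sum of received bits: 1+1+0+0+0+1+0+0+0+1+0+0+1 = 5; 5 mod 2 = 1. Result is 1 ≠ 0 → error detected.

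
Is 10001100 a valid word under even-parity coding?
Sum of all bits: 1+0+0+0+1+1+0+0 = 3; 3 mod 2 = 1. Result is 1 → parity error detected.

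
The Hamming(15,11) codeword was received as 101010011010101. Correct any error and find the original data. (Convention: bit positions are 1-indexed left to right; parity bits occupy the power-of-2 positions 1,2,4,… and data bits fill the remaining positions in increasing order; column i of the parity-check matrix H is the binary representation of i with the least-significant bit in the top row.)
Syndrome s = H · r^T (mod 2), r = 101010011010101:
  s[0] = (101010101010101)·(101010011010101) mod 2 = 1+0+1+0+1+0+0+0+1+0+1+0+1+0+1 mod 2 = 1
  s[1] = (011001100110011)·(101010011010101) mod 2 = 0+0+1+0+0+0+0+0+0+0+1+0+0+0+1 mod 2 = 1
  s[2] = (000111100001111)·(101010011010101) mod 2 = 0+0+0+0+1+0+0+0+0+0+0+0+1+0+1 mod 2 = 1
  s[3] = (000000011111111)·(101010011010101) mod 2 = 0+0+0+0+0+0+0+1+1+0+1+0+1+0+1 mod 2 = 1
Syndrome = 1111
Column 15 of H equals this syndrome → error at bit 15 (1-indexed).
Flip bit 15: 101010011010101 → 101010011010100
Extract data bits at positions {3,5,6,7,9,10,11,12,13,14,15}: 11001010100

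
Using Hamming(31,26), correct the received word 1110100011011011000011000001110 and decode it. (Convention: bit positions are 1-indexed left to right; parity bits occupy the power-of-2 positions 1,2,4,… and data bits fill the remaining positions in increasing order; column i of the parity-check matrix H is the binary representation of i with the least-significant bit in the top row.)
Syndrome s = H · r^T (mod 2), r = 1110100011011011000011000001110:
  s[0] = (1010101010101010101010101010101)·(1110100011011011000011000001110) mod 2 = 1+0+1+0+1+0+0+0+1+0+0+0+1+0+1+0+0+0+0+0+1+0+0+0+0+0+0+0+1+0+0 mod 2 = 0
  s[1] = (0110011001100110011001100110011)·(1110100011011011000011000001110) mod 2 = 0+1+1+0+0+0+0+0+0+1+0+0+0+0+1+0+0+0+0+0+0+1+0+0+0+0+0+0+0+1+0 mod 2 = 0
  s[2] = (0001111000011110000111100001111)·(1110100011011011000011000001110) mod 2 = 0+0+0+0+1+0+0+0+0+0+0+1+1+0+1+0+0+0+0+0+1+1+0+0+0+0+0+1+1+1+0 mod 2 = 1
  s[3] = (0000000111111110000000011111111)·(1110100011011011000011000001110) mod 2 = 0+0+0+0+0+0+0+0+1+1+0+1+1+0+1+0+0+0+0+0+0+0+0+0+0+0+0+1+1+1+0 mod 2 = 0
  s[4] = (0000000000000001111111111111111)·(1110100011011011000011000001110) mod 2 = 0+0+0+0+0+0+0+0+0+0+0+0+0+0+0+1+0+0+0+0+1+1+0+0+0+0+0+1+1+1+0 mod 2 = 0
Syndrome = 00100
Column 4 of H equals this syndrome → error at bit 4 (1-indexed).
Flip bit 4: 1110100011011011000011000001110 → 1111100011011011000011000001110
Extract data bits at positions {3,5,6,7,9,10,11,12,13,14,15,17,18,19,20,21,22,23,24,25,26,27,28,29,30,31}: 11001101101000011000001110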